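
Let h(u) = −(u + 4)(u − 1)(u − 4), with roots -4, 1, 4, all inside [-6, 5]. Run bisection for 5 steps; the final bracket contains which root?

u = -0.5 gives h = -23.625, negative; keep [-6, -0.5]
u = -3.25 gives h = -23.109375, negative; keep [-6, -3.25]
u = -4.625 gives h = 30.322266, positive; keep [-4.625, -3.25]
u = -3.9375 gives h = -2.4495, negative; keep [-4.625, -3.9375]
u = -4.28125 gives h = 12.3006, positive; keep [-4.28125, -3.9375]

-4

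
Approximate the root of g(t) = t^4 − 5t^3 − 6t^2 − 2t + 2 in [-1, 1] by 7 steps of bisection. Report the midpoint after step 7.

0.390625

midpoint 0: g = 2 > 0 → [0, 1]
midpoint 0.5: g = -1.0625 < 0 → [0, 0.5]
midpoint 0.25: g = 1.050781 > 0 → [0.25, 0.5]
midpoint 0.375: g = 0.1624 > 0 → [0.375, 0.5]
midpoint 0.4375: g = -0.4055 < 0 → [0.375, 0.4375]
midpoint 0.40625: g = -0.1107 < 0 → [0.375, 0.40625]
midpoint 0.390625: g = 0.0285 > 0 → [0.390625, 0.40625]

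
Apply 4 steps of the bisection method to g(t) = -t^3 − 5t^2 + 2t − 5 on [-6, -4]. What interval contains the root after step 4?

g(-5) = -15 < 0, so the root lies in [-6, -5]
g(-5.5) = -0.875 < 0, so the root lies in [-6, -5.5]
g(-5.75) = 8.296875 > 0, so the root lies in [-5.75, -5.5]
g(-5.625) = 3.5254 > 0, so the root lies in [-5.625, -5.5]

[-5.625, -5.5]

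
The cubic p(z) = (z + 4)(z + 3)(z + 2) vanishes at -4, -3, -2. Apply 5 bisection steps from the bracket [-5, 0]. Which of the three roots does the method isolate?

m = -2.5, p(m) = -0.375 (−); new bracket [-2.5, 0]
m = -1.25, p(m) = 3.609375 (+); new bracket [-2.5, -1.25]
m = -1.875, p(m) = 0.298828 (+); new bracket [-2.5, -1.875]
m = -2.1875, p(m) = -0.2761 (−); new bracket [-2.1875, -1.875]
m = -2.03125, p(m) = -0.0596 (−); new bracket [-2.03125, -1.875]

-2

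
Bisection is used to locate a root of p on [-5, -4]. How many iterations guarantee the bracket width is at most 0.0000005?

Width after n steps is 1/2^n. Need 2^n ≥ 1/0.0000005 = 2000000.
2^20 = 1048576 < 2000000 ≤ 2^21 = 2097152, so n = 21.

21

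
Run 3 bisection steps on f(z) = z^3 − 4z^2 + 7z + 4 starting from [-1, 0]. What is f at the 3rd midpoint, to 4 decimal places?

f(-0.5) = -0.625 < 0, so the root lies in [-0.5, 0]
f(-0.25) = 1.984375 > 0, so the root lies in [-0.5, -0.25]
f(-0.375) = 0.759766 > 0, so the root lies in [-0.5, -0.375]

0.7598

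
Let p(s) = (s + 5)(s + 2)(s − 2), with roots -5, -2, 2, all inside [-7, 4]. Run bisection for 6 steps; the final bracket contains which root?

p(-1.5) = -6.125 < 0, so the root lies in [-1.5, 4]
p(1.25) = -15.234375 < 0, so the root lies in [1.25, 4]
p(2.625) = 22.041016 > 0, so the root lies in [1.25, 2.625]
p(1.9375) = -1.7073 < 0, so the root lies in [1.9375, 2.625]
p(2.28125) = 8.7674 > 0, so the root lies in [1.9375, 2.28125]
p(2.109375) = 3.1954 > 0, so the root lies in [1.9375, 2.109375]

2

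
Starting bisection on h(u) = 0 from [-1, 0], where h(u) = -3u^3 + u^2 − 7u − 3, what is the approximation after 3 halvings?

-0.375

midpoint -0.5: h = 1.125 > 0 → [-0.5, 0]
midpoint -0.25: h = -1.140625 < 0 → [-0.5, -0.25]
midpoint -0.375: h = -0.076172 < 0 → [-0.5, -0.375]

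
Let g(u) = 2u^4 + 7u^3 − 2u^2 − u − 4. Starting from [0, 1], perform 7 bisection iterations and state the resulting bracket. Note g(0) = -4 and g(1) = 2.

u = 0.5 gives g = -4, negative; keep [0.5, 1]
u = 0.75 gives g = -2.289062, negative; keep [0.75, 1]
u = 0.875 gives g = -0.544434, negative; keep [0.875, 1]
u = 0.9375 gives g = 0.6175, positive; keep [0.875, 0.9375]
u = 0.90625 gives g = 0.0103, positive; keep [0.875, 0.90625]
u = 0.890625 gives g = -0.2735, negative; keep [0.890625, 0.90625]
u = 0.8984375 gives g = -0.1332, negative; keep [0.8984375, 0.90625]

[0.8984375, 0.90625]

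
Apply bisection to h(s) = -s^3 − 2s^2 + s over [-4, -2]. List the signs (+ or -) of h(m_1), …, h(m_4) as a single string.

++--

s = -3 gives h = 6, positive; keep [-3, -2]
s = -2.5 gives h = 0.625, positive; keep [-2.5, -2]
s = -2.25 gives h = -0.984375, negative; keep [-2.5, -2.25]
s = -2.375 gives h = -0.2598, negative; keep [-2.5, -2.375]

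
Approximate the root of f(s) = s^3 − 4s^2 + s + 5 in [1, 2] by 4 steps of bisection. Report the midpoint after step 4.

f(1.5) = 0.875 > 0, so the root lies in [1.5, 2]
f(1.75) = -0.140625 < 0, so the root lies in [1.5, 1.75]
f(1.625) = 0.353516 > 0, so the root lies in [1.625, 1.75]
f(1.6875) = 0.1023 > 0, so the root lies in [1.6875, 1.75]

1.6875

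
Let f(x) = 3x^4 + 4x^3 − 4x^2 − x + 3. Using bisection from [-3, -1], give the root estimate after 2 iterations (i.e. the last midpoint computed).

-1.5

midpoint -2: f = 5 > 0 → [-2, -1]
midpoint -1.5: f = -2.8125 < 0 → [-2, -1.5]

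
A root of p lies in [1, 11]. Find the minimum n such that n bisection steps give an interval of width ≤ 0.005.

11

Width after n steps is 10/2^n. Need 2^n ≥ 10/0.005 = 2000.
2^10 = 1024 < 2000 ≤ 2^11 = 2048, so n = 11.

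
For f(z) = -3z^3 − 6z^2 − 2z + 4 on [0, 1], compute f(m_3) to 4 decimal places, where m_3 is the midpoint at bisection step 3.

f(0.5) = 1.125 > 0, so the root lies in [0.5, 1]
f(0.75) = -2.140625 < 0, so the root lies in [0.5, 0.75]
f(0.625) = -0.326172 < 0, so the root lies in [0.5, 0.625]

-0.3262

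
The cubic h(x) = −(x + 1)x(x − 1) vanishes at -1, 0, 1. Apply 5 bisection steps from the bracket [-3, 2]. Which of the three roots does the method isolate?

-1

x = -0.5 gives h = -0.375, negative; keep [-3, -0.5]
x = -1.75 gives h = 3.609375, positive; keep [-1.75, -0.5]
x = -1.125 gives h = 0.298828, positive; keep [-1.125, -0.5]
x = -0.8125 gives h = -0.2761, negative; keep [-1.125, -0.8125]
x = -0.96875 gives h = -0.0596, negative; keep [-1.125, -0.96875]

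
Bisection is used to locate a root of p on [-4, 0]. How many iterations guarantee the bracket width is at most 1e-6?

22

Width after n steps is 4/2^n. Need 2^n ≥ 4/1e-6 = 4000000.
2^21 = 2097152 < 4000000 ≤ 2^22 = 4194304, so n = 22.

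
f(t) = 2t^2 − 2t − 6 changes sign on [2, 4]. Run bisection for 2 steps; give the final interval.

[2, 2.5]

t = 3 gives f = 6, positive; keep [2, 3]
t = 2.5 gives f = 1.5, positive; keep [2, 2.5]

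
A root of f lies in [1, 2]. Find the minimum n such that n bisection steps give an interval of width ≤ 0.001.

10

Width after n steps is 1/2^n. Need 2^n ≥ 1/0.001 = 1000.
2^9 = 512 < 1000 ≤ 2^10 = 1024, so n = 10.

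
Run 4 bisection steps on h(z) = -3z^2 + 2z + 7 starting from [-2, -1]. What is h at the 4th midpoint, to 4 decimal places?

midpoint -1.5: h = -2.75 < 0 → [-1.5, -1]
midpoint -1.25: h = -0.1875 < 0 → [-1.25, -1]
midpoint -1.125: h = 0.953125 > 0 → [-1.25, -1.125]
midpoint -1.1875: h = 0.3945 > 0 → [-1.25, -1.1875]

0.3945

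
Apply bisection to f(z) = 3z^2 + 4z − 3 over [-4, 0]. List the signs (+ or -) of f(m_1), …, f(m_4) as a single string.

midpoint -2: f = 1 > 0 → [-2, 0]
midpoint -1: f = -4 < 0 → [-2, -1]
midpoint -1.5: f = -2.25 < 0 → [-2, -1.5]
midpoint -1.75: f = -0.8125 < 0 → [-2, -1.75]

+---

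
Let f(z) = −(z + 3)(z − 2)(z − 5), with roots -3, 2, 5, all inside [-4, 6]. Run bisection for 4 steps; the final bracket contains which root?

f(1) = -16 < 0, so the root lies in [-4, 1]
f(-1.5) = -34.125 < 0, so the root lies in [-4, -1.5]
f(-2.75) = -9.203125 < 0, so the root lies in [-4, -2.75]
f(-3.375) = 16.8809 > 0, so the root lies in [-3.375, -2.75]

-3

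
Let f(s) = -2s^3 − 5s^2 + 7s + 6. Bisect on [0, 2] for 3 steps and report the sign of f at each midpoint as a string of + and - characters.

+-+

f(1) = 6 > 0, so the root lies in [1, 2]
f(1.5) = -1.5 < 0, so the root lies in [1, 1.5]
f(1.25) = 3.03125 > 0, so the root lies in [1.25, 1.5]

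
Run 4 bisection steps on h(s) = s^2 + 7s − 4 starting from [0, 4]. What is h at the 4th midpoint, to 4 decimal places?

1.8125

m = 2, h(m) = 14 (+); new bracket [0, 2]
m = 1, h(m) = 4 (+); new bracket [0, 1]
m = 0.5, h(m) = -0.25 (−); new bracket [0.5, 1]
m = 0.75, h(m) = 1.8125 (+); new bracket [0.5, 0.75]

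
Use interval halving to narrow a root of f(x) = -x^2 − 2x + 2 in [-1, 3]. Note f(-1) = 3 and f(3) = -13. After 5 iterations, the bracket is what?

[0.625, 0.75]

midpoint 1: f = -1 < 0 → [-1, 1]
midpoint 0: f = 2 > 0 → [0, 1]
midpoint 0.5: f = 0.75 > 0 → [0.5, 1]
midpoint 0.75: f = -0.0625 < 0 → [0.5, 0.75]
midpoint 0.625: f = 0.3594 > 0 → [0.625, 0.75]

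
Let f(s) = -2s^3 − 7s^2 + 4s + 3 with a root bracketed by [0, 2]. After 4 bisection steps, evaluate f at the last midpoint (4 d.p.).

m = 1, f(m) = -2 (−); new bracket [0, 1]
m = 0.5, f(m) = 3 (+); new bracket [0.5, 1]
m = 0.75, f(m) = 1.21875 (+); new bracket [0.75, 1]
m = 0.875, f(m) = -0.1992 (−); new bracket [0.75, 0.875]

-0.1992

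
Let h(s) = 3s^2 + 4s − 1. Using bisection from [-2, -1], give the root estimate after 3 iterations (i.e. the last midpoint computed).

-1.625

s = -1.5 gives h = -0.25, negative; keep [-2, -1.5]
s = -1.75 gives h = 1.1875, positive; keep [-1.75, -1.5]
s = -1.625 gives h = 0.421875, positive; keep [-1.625, -1.5]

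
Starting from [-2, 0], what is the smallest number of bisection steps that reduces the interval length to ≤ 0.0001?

15

Width after n steps is 2/2^n. Need 2^n ≥ 2/0.0001 = 20000.
2^14 = 16384 < 20000 ≤ 2^15 = 32768, so n = 15.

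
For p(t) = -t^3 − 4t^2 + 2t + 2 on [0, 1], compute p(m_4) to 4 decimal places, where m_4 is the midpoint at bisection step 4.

-0.4646

p(0.5) = 1.875 > 0, so the root lies in [0.5, 1]
p(0.75) = 0.828125 > 0, so the root lies in [0.75, 1]
p(0.875) = 0.017578 > 0, so the root lies in [0.875, 1]
p(0.9375) = -0.4646 < 0, so the root lies in [0.875, 0.9375]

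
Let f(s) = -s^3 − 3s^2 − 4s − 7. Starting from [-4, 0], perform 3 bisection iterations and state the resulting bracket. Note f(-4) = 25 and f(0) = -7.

m = -2, f(m) = -3 (−); new bracket [-4, -2]
m = -3, f(m) = 5 (+); new bracket [-3, -2]
m = -2.5, f(m) = -0.125 (−); new bracket [-3, -2.5]

[-3, -2.5]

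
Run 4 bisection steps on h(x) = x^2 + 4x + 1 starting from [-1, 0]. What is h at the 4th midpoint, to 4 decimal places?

x = -0.5 gives h = -0.75, negative; keep [-0.5, 0]
x = -0.25 gives h = 0.0625, positive; keep [-0.5, -0.25]
x = -0.375 gives h = -0.359375, negative; keep [-0.375, -0.25]
x = -0.3125 gives h = -0.1523, negative; keep [-0.3125, -0.25]

-0.1523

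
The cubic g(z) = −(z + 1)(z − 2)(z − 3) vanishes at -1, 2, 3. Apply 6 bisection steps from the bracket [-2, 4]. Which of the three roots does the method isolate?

-1

z = 1 gives g = -4, negative; keep [-2, 1]
z = -0.5 gives g = -4.375, negative; keep [-2, -0.5]
z = -1.25 gives g = 3.453125, positive; keep [-1.25, -0.5]
z = -0.875 gives g = -1.3926, negative; keep [-1.25, -0.875]
z = -1.0625 gives g = 0.7776, positive; keep [-1.0625, -0.875]
z = -0.96875 gives g = -0.3682, negative; keep [-1.0625, -0.96875]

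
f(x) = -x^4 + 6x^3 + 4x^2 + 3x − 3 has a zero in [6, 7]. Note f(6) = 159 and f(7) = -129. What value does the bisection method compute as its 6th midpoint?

m = 6.5, f(m) = 48.1875 (+); new bracket [6.5, 7]
m = 6.75, f(m) = -31.160156 (−); new bracket [6.5, 6.75]
m = 6.625, f(m) = 10.702881 (+); new bracket [6.625, 6.75]
m = 6.6875, f(m) = -9.6663 (−); new bracket [6.625, 6.6875]
m = 6.65625, f(m) = 0.657 (+); new bracket [6.65625, 6.6875]
m = 6.671875, f(m) = -4.4697 (−); new bracket [6.65625, 6.671875]

6.671875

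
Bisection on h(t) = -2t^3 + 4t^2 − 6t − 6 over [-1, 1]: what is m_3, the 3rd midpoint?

m = 0, h(m) = -6 (−); new bracket [-1, 0]
m = -0.5, h(m) = -1.75 (−); new bracket [-1, -0.5]
m = -0.75, h(m) = 1.59375 (+); new bracket [-0.75, -0.5]

-0.75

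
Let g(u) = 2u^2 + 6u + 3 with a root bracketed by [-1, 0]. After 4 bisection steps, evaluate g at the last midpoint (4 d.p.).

-0.1797

g(-0.5) = 0.5 > 0, so the root lies in [-1, -0.5]
g(-0.75) = -0.375 < 0, so the root lies in [-0.75, -0.5]
g(-0.625) = 0.03125 > 0, so the root lies in [-0.75, -0.625]
g(-0.6875) = -0.1797 < 0, so the root lies in [-0.6875, -0.625]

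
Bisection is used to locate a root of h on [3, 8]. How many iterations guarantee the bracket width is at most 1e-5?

19

Width after n steps is 5/2^n. Need 2^n ≥ 5/1e-5 = 500000.
2^18 = 262144 < 500000 ≤ 2^19 = 524288, so n = 19.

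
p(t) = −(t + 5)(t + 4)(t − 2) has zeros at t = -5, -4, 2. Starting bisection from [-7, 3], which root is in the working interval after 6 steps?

2

t = -2 gives p = 24, positive; keep [-2, 3]
t = 0.5 gives p = 37.125, positive; keep [0.5, 3]
t = 1.75 gives p = 9.703125, positive; keep [1.75, 3]
t = 2.375 gives p = -17.6309, negative; keep [1.75, 2.375]
t = 2.0625 gives p = -2.676, negative; keep [1.75, 2.0625]
t = 1.90625 gives p = 3.8241, positive; keep [1.90625, 2.0625]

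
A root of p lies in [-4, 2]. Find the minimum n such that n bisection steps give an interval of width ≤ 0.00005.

17

Width after n steps is 6/2^n. Need 2^n ≥ 6/0.00005 = 120000.
2^16 = 65536 < 120000 ≤ 2^17 = 131072, so n = 17.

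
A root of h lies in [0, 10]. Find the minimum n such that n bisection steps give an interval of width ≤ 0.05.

8

Width after n steps is 10/2^n. Need 2^n ≥ 10/0.05 = 200.
2^7 = 128 < 200 ≤ 2^8 = 256, so n = 8.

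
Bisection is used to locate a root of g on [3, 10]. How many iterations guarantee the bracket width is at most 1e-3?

13

Width after n steps is 7/2^n. Need 2^n ≥ 7/1e-3 = 7000.
2^12 = 4096 < 7000 ≤ 2^13 = 8192, so n = 13.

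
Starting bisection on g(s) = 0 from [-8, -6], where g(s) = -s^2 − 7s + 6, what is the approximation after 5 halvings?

g(-7) = 6 > 0, so the root lies in [-8, -7]
g(-7.5) = 2.25 > 0, so the root lies in [-8, -7.5]
g(-7.75) = 0.1875 > 0, so the root lies in [-8, -7.75]
g(-7.875) = -0.8906 < 0, so the root lies in [-7.875, -7.75]
g(-7.8125) = -0.3477 < 0, so the root lies in [-7.8125, -7.75]

-7.8125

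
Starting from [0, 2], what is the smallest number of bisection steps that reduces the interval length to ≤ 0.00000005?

26

Width after n steps is 2/2^n. Need 2^n ≥ 2/0.00000005 = 40000000.
2^25 = 33554432 < 40000000 ≤ 2^26 = 67108864, so n = 26.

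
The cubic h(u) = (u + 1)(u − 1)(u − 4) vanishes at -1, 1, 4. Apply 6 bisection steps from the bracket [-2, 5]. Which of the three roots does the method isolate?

4

midpoint 1.5: h = -3.125 < 0 → [1.5, 5]
midpoint 3.25: h = -7.171875 < 0 → [3.25, 5]
midpoint 4.125: h = 2.001953 > 0 → [3.25, 4.125]
midpoint 3.6875: h = -3.9368 < 0 → [3.6875, 4.125]
midpoint 3.90625: h = -1.3368 < 0 → [3.90625, 4.125]
midpoint 4.015625: h = 0.2363 > 0 → [3.90625, 4.015625]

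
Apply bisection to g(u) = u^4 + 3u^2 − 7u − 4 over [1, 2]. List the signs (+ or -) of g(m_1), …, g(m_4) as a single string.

-+-+

g(1.5) = -2.6875 < 0, so the root lies in [1.5, 2]
g(1.75) = 2.316406 > 0, so the root lies in [1.5, 1.75]
g(1.625) = -0.480225 < 0, so the root lies in [1.625, 1.75]
g(1.6875) = 0.8396 > 0, so the root lies in [1.625, 1.6875]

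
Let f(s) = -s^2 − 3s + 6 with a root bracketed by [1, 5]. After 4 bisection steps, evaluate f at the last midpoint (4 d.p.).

f(3) = -12 < 0, so the root lies in [1, 3]
f(2) = -4 < 0, so the root lies in [1, 2]
f(1.5) = -0.75 < 0, so the root lies in [1, 1.5]
f(1.25) = 0.6875 > 0, so the root lies in [1.25, 1.5]

0.6875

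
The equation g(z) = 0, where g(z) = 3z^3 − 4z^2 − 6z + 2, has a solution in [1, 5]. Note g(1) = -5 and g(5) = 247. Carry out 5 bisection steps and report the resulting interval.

m = 3, g(m) = 29 (+); new bracket [1, 3]
m = 2, g(m) = -2 (−); new bracket [2, 3]
m = 2.5, g(m) = 8.875 (+); new bracket [2, 2.5]
m = 2.25, g(m) = 2.4219 (+); new bracket [2, 2.25]
m = 2.125, g(m) = -0.0254 (−); new bracket [2.125, 2.25]

[2.125, 2.25]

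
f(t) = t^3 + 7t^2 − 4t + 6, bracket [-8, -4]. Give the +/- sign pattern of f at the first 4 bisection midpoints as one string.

+++-

midpoint -6: f = 66 > 0 → [-8, -6]
midpoint -7: f = 34 > 0 → [-8, -7]
midpoint -7.5: f = 7.875 > 0 → [-8, -7.5]
midpoint -7.75: f = -8.0469 < 0 → [-7.75, -7.5]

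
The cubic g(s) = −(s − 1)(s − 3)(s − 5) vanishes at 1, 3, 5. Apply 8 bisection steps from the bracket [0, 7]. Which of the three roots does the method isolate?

5

midpoint 3.5: g = 1.875 > 0 → [3.5, 7]
midpoint 5.25: g = -2.390625 < 0 → [3.5, 5.25]
midpoint 4.375: g = 2.900391 > 0 → [4.375, 5.25]
midpoint 4.8125: g = 1.2957 > 0 → [4.8125, 5.25]
midpoint 5.03125: g = -0.2559 < 0 → [4.8125, 5.03125]
midpoint 4.921875: g = 0.5889 > 0 → [4.921875, 5.03125]
midpoint 4.9765625: g = 0.1842 > 0 → [4.9765625, 5.03125]
midpoint 5.00390625: g = -0.0313 < 0 → [4.9765625, 5.00390625]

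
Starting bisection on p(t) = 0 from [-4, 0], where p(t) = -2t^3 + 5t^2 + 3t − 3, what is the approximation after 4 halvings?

-0.75

midpoint -2: p = 27 > 0 → [-2, 0]
midpoint -1: p = 1 > 0 → [-1, 0]
midpoint -0.5: p = -3 < 0 → [-1, -0.5]
midpoint -0.75: p = -1.5938 < 0 → [-1, -0.75]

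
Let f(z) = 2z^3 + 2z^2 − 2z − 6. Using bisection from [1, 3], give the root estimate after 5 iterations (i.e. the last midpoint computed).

midpoint 2: f = 14 > 0 → [1, 2]
midpoint 1.5: f = 2.25 > 0 → [1, 1.5]
midpoint 1.25: f = -1.46875 < 0 → [1.25, 1.5]
midpoint 1.375: f = 0.2305 > 0 → [1.25, 1.375]
midpoint 1.3125: f = -0.6577 < 0 → [1.3125, 1.375]

1.3125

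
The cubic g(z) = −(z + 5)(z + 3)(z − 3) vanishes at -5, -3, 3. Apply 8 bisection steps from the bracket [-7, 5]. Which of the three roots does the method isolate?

midpoint -1: g = 32 > 0 → [-1, 5]
midpoint 2: g = 35 > 0 → [2, 5]
midpoint 3.5: g = -27.625 < 0 → [2, 3.5]
midpoint 2.75: g = 11.1406 > 0 → [2.75, 3.5]
midpoint 3.125: g = -6.2207 < 0 → [2.75, 3.125]
midpoint 2.9375: g = 2.9456 > 0 → [2.9375, 3.125]
midpoint 3.03125: g = -1.5137 < 0 → [2.9375, 3.03125]
midpoint 2.984375: g = 0.7466 > 0 → [2.984375, 3.03125]

3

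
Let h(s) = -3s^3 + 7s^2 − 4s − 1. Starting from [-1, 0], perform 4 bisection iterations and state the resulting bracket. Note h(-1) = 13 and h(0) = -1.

midpoint -0.5: h = 3.125 > 0 → [-0.5, 0]
midpoint -0.25: h = 0.484375 > 0 → [-0.25, 0]
midpoint -0.125: h = -0.384766 < 0 → [-0.25, -0.125]
midpoint -0.1875: h = 0.0159 > 0 → [-0.1875, -0.125]

[-0.1875, -0.125]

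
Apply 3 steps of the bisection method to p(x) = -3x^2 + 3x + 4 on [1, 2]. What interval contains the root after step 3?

x = 1.5 gives p = 1.75, positive; keep [1.5, 2]
x = 1.75 gives p = 0.0625, positive; keep [1.75, 2]
x = 1.875 gives p = -0.921875, negative; keep [1.75, 1.875]

[1.75, 1.875]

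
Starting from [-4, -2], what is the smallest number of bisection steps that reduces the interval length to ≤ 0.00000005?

26

Width after n steps is 2/2^n. Need 2^n ≥ 2/0.00000005 = 40000000.
2^25 = 33554432 < 40000000 ≤ 2^26 = 67108864, so n = 26.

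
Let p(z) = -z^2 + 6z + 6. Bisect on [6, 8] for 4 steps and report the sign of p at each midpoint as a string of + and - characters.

-++-

midpoint 7: p = -1 < 0 → [6, 7]
midpoint 6.5: p = 2.75 > 0 → [6.5, 7]
midpoint 6.75: p = 0.9375 > 0 → [6.75, 7]
midpoint 6.875: p = -0.0156 < 0 → [6.75, 6.875]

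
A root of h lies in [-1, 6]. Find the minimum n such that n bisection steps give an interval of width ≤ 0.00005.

18

Width after n steps is 7/2^n. Need 2^n ≥ 7/0.00005 = 140000.
2^17 = 131072 < 140000 ≤ 2^18 = 262144, so n = 18.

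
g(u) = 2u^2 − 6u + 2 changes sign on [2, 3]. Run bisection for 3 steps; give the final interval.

[2.5, 2.625]

midpoint 2.5: g = -0.5 < 0 → [2.5, 3]
midpoint 2.75: g = 0.625 > 0 → [2.5, 2.75]
midpoint 2.625: g = 0.03125 > 0 → [2.5, 2.625]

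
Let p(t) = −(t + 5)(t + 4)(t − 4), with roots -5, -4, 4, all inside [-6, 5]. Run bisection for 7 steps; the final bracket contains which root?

4

p(-0.5) = 70.875 > 0, so the root lies in [-0.5, 5]
p(2.25) = 79.296875 > 0, so the root lies in [2.25, 5]
p(3.625) = 24.662109 > 0, so the root lies in [3.625, 5]
p(4.3125) = -24.1907 < 0, so the root lies in [3.625, 4.3125]
p(3.96875) = 2.2334 > 0, so the root lies in [3.96875, 4.3125]
p(4.140625) = -10.464 < 0, so the root lies in [3.96875, 4.140625]
p(4.0546875) = -3.9885 < 0, so the root lies in [3.96875, 4.0546875]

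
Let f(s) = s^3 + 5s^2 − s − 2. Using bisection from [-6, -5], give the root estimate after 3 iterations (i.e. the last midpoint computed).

-5.125

m = -5.5, f(m) = -11.625 (−); new bracket [-5.5, -5]
m = -5.25, f(m) = -3.640625 (−); new bracket [-5.25, -5]
m = -5.125, f(m) = -0.158203 (−); new bracket [-5.125, -5]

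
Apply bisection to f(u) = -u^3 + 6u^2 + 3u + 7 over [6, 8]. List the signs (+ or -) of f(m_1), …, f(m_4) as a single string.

u = 7 gives f = -21, negative; keep [6, 7]
u = 6.5 gives f = 5.375, positive; keep [6.5, 7]
u = 6.75 gives f = -6.921875, negative; keep [6.5, 6.75]
u = 6.625 gives f = -0.5566, negative; keep [6.5, 6.625]

-+--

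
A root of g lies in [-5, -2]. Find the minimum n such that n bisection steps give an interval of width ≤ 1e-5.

Width after n steps is 3/2^n. Need 2^n ≥ 3/1e-5 = 300000.
2^18 = 262144 < 300000 ≤ 2^19 = 524288, so n = 19.

19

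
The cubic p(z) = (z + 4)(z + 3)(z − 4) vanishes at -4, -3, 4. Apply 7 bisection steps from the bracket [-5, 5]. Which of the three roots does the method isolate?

4

midpoint 0: p = -48 < 0 → [0, 5]
midpoint 2.5: p = -53.625 < 0 → [2.5, 5]
midpoint 3.75: p = -13.078125 < 0 → [3.75, 5]
midpoint 4.375: p = 23.1621 > 0 → [3.75, 4.375]
midpoint 4.0625: p = 3.5588 > 0 → [3.75, 4.0625]
midpoint 3.90625: p = -5.119 < 0 → [3.90625, 4.0625]
midpoint 3.984375: p = -0.8713 < 0 → [3.984375, 4.0625]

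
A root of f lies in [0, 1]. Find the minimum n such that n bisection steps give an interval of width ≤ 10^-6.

20

Width after n steps is 1/2^n. Need 2^n ≥ 1/10^-6 = 1000000.
2^19 = 524288 < 1000000 ≤ 2^20 = 1048576, so n = 20.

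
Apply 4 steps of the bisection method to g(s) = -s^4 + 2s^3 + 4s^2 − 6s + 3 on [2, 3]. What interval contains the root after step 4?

[2.75, 2.8125]

s = 2.5 gives g = 5.1875, positive; keep [2.5, 3]
s = 2.75 gives g = 1.152344, positive; keep [2.75, 3]
s = 2.875 gives g = -1.980713, negative; keep [2.75, 2.875]
s = 2.8125 gives g = -0.3103, negative; keep [2.75, 2.8125]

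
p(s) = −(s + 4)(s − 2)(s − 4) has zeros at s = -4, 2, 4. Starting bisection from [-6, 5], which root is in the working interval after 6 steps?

-4

midpoint -0.5: p = -39.375 < 0 → [-6, -0.5]
midpoint -3.25: p = -28.546875 < 0 → [-6, -3.25]
midpoint -4.625: p = 35.712891 > 0 → [-4.625, -3.25]
midpoint -3.9375: p = -2.9456 < 0 → [-4.625, -3.9375]
midpoint -4.28125: p = 14.6297 > 0 → [-4.28125, -3.9375]
midpoint -4.109375: p = 5.4188 > 0 → [-4.109375, -3.9375]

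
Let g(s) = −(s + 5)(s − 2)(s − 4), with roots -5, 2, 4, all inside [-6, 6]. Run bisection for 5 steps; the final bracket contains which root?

m = 0, g(m) = -40 (−); new bracket [-6, 0]
m = -3, g(m) = -70 (−); new bracket [-6, -3]
m = -4.5, g(m) = -27.625 (−); new bracket [-6, -4.5]
m = -5.25, g(m) = 16.7656 (+); new bracket [-5.25, -4.5]
m = -4.875, g(m) = -7.627 (−); new bracket [-5.25, -4.875]

-5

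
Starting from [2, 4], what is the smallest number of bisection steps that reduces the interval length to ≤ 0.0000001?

Width after n steps is 2/2^n. Need 2^n ≥ 2/0.0000001 = 20000000.
2^24 = 16777216 < 20000000 ≤ 2^25 = 33554432, so n = 25.

25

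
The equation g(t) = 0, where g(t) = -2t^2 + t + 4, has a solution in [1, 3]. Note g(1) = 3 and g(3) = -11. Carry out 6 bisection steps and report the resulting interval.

[1.65625, 1.6875]

g(2) = -2 < 0, so the root lies in [1, 2]
g(1.5) = 1 > 0, so the root lies in [1.5, 2]
g(1.75) = -0.375 < 0, so the root lies in [1.5, 1.75]
g(1.625) = 0.3438 > 0, so the root lies in [1.625, 1.75]
g(1.6875) = -0.0078 < 0, so the root lies in [1.625, 1.6875]
g(1.65625) = 0.1699 > 0, so the root lies in [1.65625, 1.6875]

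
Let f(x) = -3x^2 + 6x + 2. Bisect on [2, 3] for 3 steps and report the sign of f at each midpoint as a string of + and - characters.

-+-

x = 2.5 gives f = -1.75, negative; keep [2, 2.5]
x = 2.25 gives f = 0.3125, positive; keep [2.25, 2.5]
x = 2.375 gives f = -0.671875, negative; keep [2.25, 2.375]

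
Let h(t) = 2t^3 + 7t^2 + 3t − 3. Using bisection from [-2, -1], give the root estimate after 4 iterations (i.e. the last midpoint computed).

-1.1875

h(-1.5) = 1.5 > 0, so the root lies in [-1.5, -1]
h(-1.25) = 0.28125 > 0, so the root lies in [-1.25, -1]
h(-1.125) = -0.363281 < 0, so the root lies in [-1.25, -1.125]
h(-1.1875) = -0.0405 < 0, so the root lies in [-1.25, -1.1875]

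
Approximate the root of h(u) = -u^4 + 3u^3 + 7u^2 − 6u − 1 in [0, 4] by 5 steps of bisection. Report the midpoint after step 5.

0.875

m = 2, h(m) = 23 (+); new bracket [0, 2]
m = 1, h(m) = 2 (+); new bracket [0, 1]
m = 0.5, h(m) = -1.9375 (−); new bracket [0.5, 1]
m = 0.75, h(m) = -0.6133 (−); new bracket [0.75, 1]
m = 0.875, h(m) = 0.533 (+); new bracket [0.75, 0.875]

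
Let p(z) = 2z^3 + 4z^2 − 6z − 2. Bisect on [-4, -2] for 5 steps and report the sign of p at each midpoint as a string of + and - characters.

m = -3, p(m) = -2 (−); new bracket [-3, -2]
m = -2.5, p(m) = 6.75 (+); new bracket [-3, -2.5]
m = -2.75, p(m) = 3.15625 (+); new bracket [-3, -2.75]
m = -2.875, p(m) = 0.7852 (+); new bracket [-3, -2.875]
m = -2.9375, p(m) = -0.5542 (−); new bracket [-2.9375, -2.875]

-+++-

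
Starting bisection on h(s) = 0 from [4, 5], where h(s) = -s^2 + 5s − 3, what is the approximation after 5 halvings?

4.28125

h(4.5) = -0.75 < 0, so the root lies in [4, 4.5]
h(4.25) = 0.1875 > 0, so the root lies in [4.25, 4.5]
h(4.375) = -0.265625 < 0, so the root lies in [4.25, 4.375]
h(4.3125) = -0.0352 < 0, so the root lies in [4.25, 4.3125]
h(4.28125) = 0.0771 > 0, so the root lies in [4.28125, 4.3125]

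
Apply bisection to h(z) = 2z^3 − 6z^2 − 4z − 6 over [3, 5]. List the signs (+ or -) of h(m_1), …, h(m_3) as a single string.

midpoint 4: h = 10 > 0 → [3, 4]
midpoint 3.5: h = -7.75 < 0 → [3.5, 4]
midpoint 3.75: h = 0.09375 > 0 → [3.5, 3.75]

+-+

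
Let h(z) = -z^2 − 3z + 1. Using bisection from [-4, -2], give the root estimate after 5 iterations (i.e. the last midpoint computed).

midpoint -3: h = 1 > 0 → [-4, -3]
midpoint -3.5: h = -0.75 < 0 → [-3.5, -3]
midpoint -3.25: h = 0.1875 > 0 → [-3.5, -3.25]
midpoint -3.375: h = -0.2656 < 0 → [-3.375, -3.25]
midpoint -3.3125: h = -0.0352 < 0 → [-3.3125, -3.25]

-3.3125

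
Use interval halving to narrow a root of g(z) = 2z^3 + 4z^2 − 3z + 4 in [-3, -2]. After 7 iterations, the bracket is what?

[-2.796875, -2.7890625]

g(-2.5) = 5.25 > 0, so the root lies in [-3, -2.5]
g(-2.75) = 0.90625 > 0, so the root lies in [-3, -2.75]
g(-2.875) = -1.839844 < 0, so the root lies in [-2.875, -2.75]
g(-2.8125) = -0.4165 < 0, so the root lies in [-2.8125, -2.75]
g(-2.78125) = 0.2573 > 0, so the root lies in [-2.8125, -2.78125]
g(-2.796875) = -0.0765 < 0, so the root lies in [-2.796875, -2.78125]
g(-2.7890625) = 0.0912 > 0, so the root lies in [-2.796875, -2.7890625]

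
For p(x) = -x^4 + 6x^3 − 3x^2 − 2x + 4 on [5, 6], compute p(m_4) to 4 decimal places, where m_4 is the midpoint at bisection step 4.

-5.1426

midpoint 5.5: p = -14.5625 < 0 → [5, 5.5]
midpoint 5.25: p = 19.339844 > 0 → [5.25, 5.5]
midpoint 5.375: p = 3.632568 > 0 → [5.375, 5.5]
midpoint 5.4375: p = -5.1426 < 0 → [5.375, 5.4375]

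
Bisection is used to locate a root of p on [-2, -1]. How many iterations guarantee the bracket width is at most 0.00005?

Width after n steps is 1/2^n. Need 2^n ≥ 1/0.00005 = 20000.
2^14 = 16384 < 20000 ≤ 2^15 = 32768, so n = 15.

15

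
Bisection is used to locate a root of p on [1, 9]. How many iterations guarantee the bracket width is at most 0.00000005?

Width after n steps is 8/2^n. Need 2^n ≥ 8/0.00000005 = 160000000.
2^27 = 134217728 < 160000000 ≤ 2^28 = 268435456, so n = 28.

28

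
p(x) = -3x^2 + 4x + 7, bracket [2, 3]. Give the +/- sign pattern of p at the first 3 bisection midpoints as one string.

-+-

x = 2.5 gives p = -1.75, negative; keep [2, 2.5]
x = 2.25 gives p = 0.8125, positive; keep [2.25, 2.5]
x = 2.375 gives p = -0.421875, negative; keep [2.25, 2.375]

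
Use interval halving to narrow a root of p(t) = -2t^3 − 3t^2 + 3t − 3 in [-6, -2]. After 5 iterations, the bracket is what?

[-2.5, -2.375]

p(-4) = 65 > 0, so the root lies in [-4, -2]
p(-3) = 15 > 0, so the root lies in [-3, -2]
p(-2.5) = 2 > 0, so the root lies in [-2.5, -2]
p(-2.25) = -2.1562 < 0, so the root lies in [-2.5, -2.25]
p(-2.375) = -0.2539 < 0, so the root lies in [-2.5, -2.375]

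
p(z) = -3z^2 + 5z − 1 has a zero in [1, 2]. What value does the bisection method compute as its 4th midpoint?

1.4375

z = 1.5 gives p = -0.25, negative; keep [1, 1.5]
z = 1.25 gives p = 0.5625, positive; keep [1.25, 1.5]
z = 1.375 gives p = 0.203125, positive; keep [1.375, 1.5]
z = 1.4375 gives p = -0.0117, negative; keep [1.375, 1.4375]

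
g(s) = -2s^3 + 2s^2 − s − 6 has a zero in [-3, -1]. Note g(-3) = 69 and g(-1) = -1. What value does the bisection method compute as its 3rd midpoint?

midpoint -2: g = 20 > 0 → [-2, -1]
midpoint -1.5: g = 6.75 > 0 → [-1.5, -1]
midpoint -1.25: g = 2.28125 > 0 → [-1.25, -1]

-1.25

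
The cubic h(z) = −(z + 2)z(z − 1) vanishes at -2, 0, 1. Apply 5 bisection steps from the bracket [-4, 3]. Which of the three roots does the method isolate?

m = -0.5, h(m) = -1.125 (−); new bracket [-4, -0.5]
m = -2.25, h(m) = 1.828125 (+); new bracket [-2.25, -0.5]
m = -1.375, h(m) = -2.041016 (−); new bracket [-2.25, -1.375]
m = -1.8125, h(m) = -0.9558 (−); new bracket [-2.25, -1.8125]
m = -2.03125, h(m) = 0.1924 (+); new bracket [-2.03125, -1.8125]

-2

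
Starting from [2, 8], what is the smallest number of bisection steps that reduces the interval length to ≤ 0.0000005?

Width after n steps is 6/2^n. Need 2^n ≥ 6/0.0000005 = 12000000.
2^23 = 8388608 < 12000000 ≤ 2^24 = 16777216, so n = 24.

24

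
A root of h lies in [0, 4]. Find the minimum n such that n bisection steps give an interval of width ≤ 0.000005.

Width after n steps is 4/2^n. Need 2^n ≥ 4/0.000005 = 800000.
2^19 = 524288 < 800000 ≤ 2^20 = 1048576, so n = 20.

20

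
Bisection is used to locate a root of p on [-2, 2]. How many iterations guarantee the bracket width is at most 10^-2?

Width after n steps is 4/2^n. Need 2^n ≥ 4/10^-2 = 400.
2^8 = 256 < 400 ≤ 2^9 = 512, so n = 9.

9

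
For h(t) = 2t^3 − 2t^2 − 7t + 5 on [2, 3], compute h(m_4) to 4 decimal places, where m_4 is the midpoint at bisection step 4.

t = 2.5 gives h = 6.25, positive; keep [2, 2.5]
t = 2.25 gives h = 1.90625, positive; keep [2, 2.25]
t = 2.125 gives h = 0.285156, positive; keep [2, 2.125]
t = 2.0625 gives h = -0.3979, negative; keep [2.0625, 2.125]

-0.3979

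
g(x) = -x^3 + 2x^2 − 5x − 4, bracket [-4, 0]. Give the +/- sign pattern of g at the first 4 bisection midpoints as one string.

g(-2) = 22 > 0, so the root lies in [-2, 0]
g(-1) = 4 > 0, so the root lies in [-1, 0]
g(-0.5) = -0.875 < 0, so the root lies in [-1, -0.5]
g(-0.75) = 1.2969 > 0, so the root lies in [-0.75, -0.5]

++-+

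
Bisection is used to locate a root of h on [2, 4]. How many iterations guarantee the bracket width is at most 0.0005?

12

Width after n steps is 2/2^n. Need 2^n ≥ 2/0.0005 = 4000.
2^11 = 2048 < 4000 ≤ 2^12 = 4096, so n = 12.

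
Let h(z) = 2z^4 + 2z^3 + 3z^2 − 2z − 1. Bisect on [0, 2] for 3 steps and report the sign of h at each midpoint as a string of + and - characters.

midpoint 1: h = 4 > 0 → [0, 1]
midpoint 0.5: h = -0.875 < 0 → [0.5, 1]
midpoint 0.75: h = 0.664062 > 0 → [0.5, 0.75]

+-+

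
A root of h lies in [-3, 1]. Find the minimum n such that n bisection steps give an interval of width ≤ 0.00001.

Width after n steps is 4/2^n. Need 2^n ≥ 4/0.00001 = 400000.
2^18 = 262144 < 400000 ≤ 2^19 = 524288, so n = 19.

19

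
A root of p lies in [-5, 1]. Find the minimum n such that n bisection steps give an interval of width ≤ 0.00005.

Width after n steps is 6/2^n. Need 2^n ≥ 6/0.00005 = 120000.
2^16 = 65536 < 120000 ≤ 2^17 = 131072, so n = 17.

17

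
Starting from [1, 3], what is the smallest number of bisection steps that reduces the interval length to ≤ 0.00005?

16

Width after n steps is 2/2^n. Need 2^n ≥ 2/0.00005 = 40000.
2^15 = 32768 < 40000 ≤ 2^16 = 65536, so n = 16.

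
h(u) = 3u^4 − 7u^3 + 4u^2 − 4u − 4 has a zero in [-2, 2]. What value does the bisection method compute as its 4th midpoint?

-0.25

u = 0 gives h = -4, negative; keep [-2, 0]
u = -1 gives h = 14, positive; keep [-1, 0]
u = -0.5 gives h = 0.0625, positive; keep [-0.5, 0]
u = -0.25 gives h = -2.6289, negative; keep [-0.5, -0.25]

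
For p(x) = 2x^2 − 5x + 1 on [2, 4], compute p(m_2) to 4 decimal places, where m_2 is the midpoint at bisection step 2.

1.0000

p(3) = 4 > 0, so the root lies in [2, 3]
p(2.5) = 1 > 0, so the root lies in [2, 2.5]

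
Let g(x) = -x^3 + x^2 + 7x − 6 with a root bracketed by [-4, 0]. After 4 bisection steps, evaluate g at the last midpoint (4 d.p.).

g(-2) = -8 < 0, so the root lies in [-4, -2]
g(-3) = 9 > 0, so the root lies in [-3, -2]
g(-2.5) = -1.625 < 0, so the root lies in [-3, -2.5]
g(-2.75) = 3.1094 > 0, so the root lies in [-2.75, -2.5]

3.1094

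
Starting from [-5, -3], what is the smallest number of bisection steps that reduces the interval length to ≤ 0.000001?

Width after n steps is 2/2^n. Need 2^n ≥ 2/0.000001 = 2000000.
2^20 = 1048576 < 2000000 ≤ 2^21 = 2097152, so n = 21.

21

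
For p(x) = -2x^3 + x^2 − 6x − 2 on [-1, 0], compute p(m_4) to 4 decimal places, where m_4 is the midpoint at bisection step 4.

0.0337

p(-0.5) = 1.5 > 0, so the root lies in [-0.5, 0]
p(-0.25) = -0.40625 < 0, so the root lies in [-0.5, -0.25]
p(-0.375) = 0.496094 > 0, so the root lies in [-0.375, -0.25]
p(-0.3125) = 0.0337 > 0, so the root lies in [-0.3125, -0.25]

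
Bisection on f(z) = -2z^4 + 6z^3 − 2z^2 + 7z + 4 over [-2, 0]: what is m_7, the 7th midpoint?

-0.421875

z = -1 gives f = -13, negative; keep [-1, 0]
z = -0.5 gives f = -0.875, negative; keep [-0.5, 0]
z = -0.25 gives f = 2.023438, positive; keep [-0.5, -0.25]
z = -0.375 gives f = 0.7378, positive; keep [-0.5, -0.375]
z = -0.4375 gives f = -0.021, negative; keep [-0.4375, -0.375]
z = -0.40625 gives f = 0.3694, positive; keep [-0.4375, -0.40625]
z = -0.421875 gives f = 0.1771, positive; keep [-0.4375, -0.421875]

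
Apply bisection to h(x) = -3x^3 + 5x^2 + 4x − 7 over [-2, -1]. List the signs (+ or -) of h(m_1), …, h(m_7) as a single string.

h(-1.5) = 8.375 > 0, so the root lies in [-1.5, -1]
h(-1.25) = 1.671875 > 0, so the root lies in [-1.25, -1]
h(-1.125) = -0.900391 < 0, so the root lies in [-1.25, -1.125]
h(-1.1875) = 0.3245 > 0, so the root lies in [-1.1875, -1.125]
h(-1.15625) = -0.303 < 0, so the root lies in [-1.1875, -1.15625]
h(-1.171875) = 0.0069 > 0, so the root lies in [-1.171875, -1.15625]
h(-1.1640625) = -0.149 < 0, so the root lies in [-1.171875, -1.1640625]

++-+-+-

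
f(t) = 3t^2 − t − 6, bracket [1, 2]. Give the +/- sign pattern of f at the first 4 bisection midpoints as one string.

m = 1.5, f(m) = -0.75 (−); new bracket [1.5, 2]
m = 1.75, f(m) = 1.4375 (+); new bracket [1.5, 1.75]
m = 1.625, f(m) = 0.296875 (+); new bracket [1.5, 1.625]
m = 1.5625, f(m) = -0.2383 (−); new bracket [1.5625, 1.625]

-++-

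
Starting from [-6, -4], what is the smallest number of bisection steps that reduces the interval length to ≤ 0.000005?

19

Width after n steps is 2/2^n. Need 2^n ≥ 2/0.000005 = 400000.
2^18 = 262144 < 400000 ≤ 2^19 = 524288, so n = 19.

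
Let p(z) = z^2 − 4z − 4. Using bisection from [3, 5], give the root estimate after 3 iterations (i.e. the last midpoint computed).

midpoint 4: p = -4 < 0 → [4, 5]
midpoint 4.5: p = -1.75 < 0 → [4.5, 5]
midpoint 4.75: p = -0.4375 < 0 → [4.75, 5]

4.75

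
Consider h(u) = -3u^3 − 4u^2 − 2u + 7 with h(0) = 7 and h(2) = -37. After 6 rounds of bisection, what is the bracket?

h(1) = -2 < 0, so the root lies in [0, 1]
h(0.5) = 4.625 > 0, so the root lies in [0.5, 1]
h(0.75) = 1.984375 > 0, so the root lies in [0.75, 1]
h(0.875) = 0.1777 > 0, so the root lies in [0.875, 1]
h(0.9375) = -0.8625 < 0, so the root lies in [0.875, 0.9375]
h(0.90625) = -0.3305 < 0, so the root lies in [0.875, 0.90625]

[0.875, 0.90625]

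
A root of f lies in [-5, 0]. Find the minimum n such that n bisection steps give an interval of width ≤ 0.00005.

Width after n steps is 5/2^n. Need 2^n ≥ 5/0.00005 = 100000.
2^16 = 65536 < 100000 ≤ 2^17 = 131072, so n = 17.

17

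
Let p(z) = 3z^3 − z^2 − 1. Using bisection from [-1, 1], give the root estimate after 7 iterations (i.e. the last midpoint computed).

0.828125

midpoint 0: p = -1 < 0 → [0, 1]
midpoint 0.5: p = -0.875 < 0 → [0.5, 1]
midpoint 0.75: p = -0.296875 < 0 → [0.75, 1]
midpoint 0.875: p = 0.2441 > 0 → [0.75, 0.875]
midpoint 0.8125: p = -0.051 < 0 → [0.8125, 0.875]
midpoint 0.84375: p = 0.0901 > 0 → [0.8125, 0.84375]
midpoint 0.828125: p = 0.018 > 0 → [0.8125, 0.828125]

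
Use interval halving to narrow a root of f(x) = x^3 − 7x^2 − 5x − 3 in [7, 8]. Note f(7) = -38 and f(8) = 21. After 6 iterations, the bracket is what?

[7.6875, 7.703125]

f(7.5) = -12.375 < 0, so the root lies in [7.5, 8]
f(7.75) = 3.296875 > 0, so the root lies in [7.5, 7.75]
f(7.625) = -4.787109 < 0, so the root lies in [7.625, 7.75]
f(7.6875) = -0.8079 < 0, so the root lies in [7.6875, 7.75]
f(7.71875) = 1.2287 > 0, so the root lies in [7.6875, 7.71875]
f(7.703125) = 0.2065 > 0, so the root lies in [7.6875, 7.703125]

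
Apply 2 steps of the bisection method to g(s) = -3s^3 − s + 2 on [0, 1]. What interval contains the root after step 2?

[0.5, 0.75]

g(0.5) = 1.125 > 0, so the root lies in [0.5, 1]
g(0.75) = -0.015625 < 0, so the root lies in [0.5, 0.75]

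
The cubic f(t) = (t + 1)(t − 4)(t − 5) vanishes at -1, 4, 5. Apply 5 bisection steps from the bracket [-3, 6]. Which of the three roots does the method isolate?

-1

midpoint 1.5: f = 21.875 > 0 → [-3, 1.5]
midpoint -0.75: f = 6.828125 > 0 → [-3, -0.75]
midpoint -1.875: f = -35.341797 < 0 → [-1.875, -0.75]
midpoint -1.3125: f = -10.4797 < 0 → [-1.3125, -0.75]
midpoint -1.03125: f = -0.9483 < 0 → [-1.03125, -0.75]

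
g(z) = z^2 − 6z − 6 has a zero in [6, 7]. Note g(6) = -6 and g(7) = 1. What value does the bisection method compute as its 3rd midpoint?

g(6.5) = -2.75 < 0, so the root lies in [6.5, 7]
g(6.75) = -0.9375 < 0, so the root lies in [6.75, 7]
g(6.875) = 0.015625 > 0, so the root lies in [6.75, 6.875]

6.875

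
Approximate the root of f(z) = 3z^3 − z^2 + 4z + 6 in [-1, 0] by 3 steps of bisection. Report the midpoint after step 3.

-0.875

m = -0.5, f(m) = 3.375 (+); new bracket [-1, -0.5]
m = -0.75, f(m) = 1.171875 (+); new bracket [-1, -0.75]
m = -0.875, f(m) = -0.275391 (−); new bracket [-0.875, -0.75]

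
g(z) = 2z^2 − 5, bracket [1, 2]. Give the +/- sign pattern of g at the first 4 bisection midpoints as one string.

g(1.5) = -0.5 < 0, so the root lies in [1.5, 2]
g(1.75) = 1.125 > 0, so the root lies in [1.5, 1.75]
g(1.625) = 0.28125 > 0, so the root lies in [1.5, 1.625]
g(1.5625) = -0.1172 < 0, so the root lies in [1.5625, 1.625]

-++-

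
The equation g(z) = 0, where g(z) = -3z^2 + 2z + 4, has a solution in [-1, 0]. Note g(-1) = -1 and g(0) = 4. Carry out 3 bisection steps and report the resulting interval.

midpoint -0.5: g = 2.25 > 0 → [-1, -0.5]
midpoint -0.75: g = 0.8125 > 0 → [-1, -0.75]
midpoint -0.875: g = -0.046875 < 0 → [-0.875, -0.75]

[-0.875, -0.75]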